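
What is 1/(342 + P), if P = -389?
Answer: -1/47 ≈ -0.021277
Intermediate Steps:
1/(342 + P) = 1/(342 - 389) = 1/(-47) = -1/47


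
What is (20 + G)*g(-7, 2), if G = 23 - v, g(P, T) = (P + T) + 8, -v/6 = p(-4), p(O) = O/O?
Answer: 147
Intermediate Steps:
p(O) = 1
v = -6 (v = -6*1 = -6)
g(P, T) = 8 + P + T
G = 29 (G = 23 - 1*(-6) = 23 + 6 = 29)
(20 + G)*g(-7, 2) = (20 + 29)*(8 - 7 + 2) = 49*3 = 147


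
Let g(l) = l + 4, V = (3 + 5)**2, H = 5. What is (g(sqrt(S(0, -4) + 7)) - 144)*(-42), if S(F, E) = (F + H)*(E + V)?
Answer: 5880 - 42*sqrt(307) ≈ 5144.1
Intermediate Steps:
V = 64 (V = 8**2 = 64)
S(F, E) = (5 + F)*(64 + E) (S(F, E) = (F + 5)*(E + 64) = (5 + F)*(64 + E))
g(l) = 4 + l
(g(sqrt(S(0, -4) + 7)) - 144)*(-42) = ((4 + sqrt((320 + 5*(-4) + 64*0 - 4*0) + 7)) - 144)*(-42) = ((4 + sqrt((320 - 20 + 0 + 0) + 7)) - 144)*(-42) = ((4 + sqrt(300 + 7)) - 144)*(-42) = ((4 + sqrt(307)) - 144)*(-42) = (-140 + sqrt(307))*(-42) = 5880 - 42*sqrt(307)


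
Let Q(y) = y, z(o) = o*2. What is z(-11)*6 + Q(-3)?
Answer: -135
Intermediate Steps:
z(o) = 2*o
z(-11)*6 + Q(-3) = (2*(-11))*6 - 3 = -22*6 - 3 = -132 - 3 = -135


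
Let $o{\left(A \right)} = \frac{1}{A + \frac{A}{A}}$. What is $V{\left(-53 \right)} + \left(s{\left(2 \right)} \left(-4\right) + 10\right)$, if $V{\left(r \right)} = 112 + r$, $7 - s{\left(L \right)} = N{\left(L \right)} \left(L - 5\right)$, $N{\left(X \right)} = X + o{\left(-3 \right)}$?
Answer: $23$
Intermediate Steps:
$o{\left(A \right)} = \frac{1}{1 + A}$ ($o{\left(A \right)} = \frac{1}{A + 1} = \frac{1}{1 + A}$)
$N{\left(X \right)} = - \frac{1}{2} + X$ ($N{\left(X \right)} = X + \frac{1}{1 - 3} = X + \frac{1}{-2} = X - \frac{1}{2} = - \frac{1}{2} + X$)
$s{\left(L \right)} = 7 - \left(-5 + L\right) \left(- \frac{1}{2} + L\right)$ ($s{\left(L \right)} = 7 - \left(- \frac{1}{2} + L\right) \left(L - 5\right) = 7 - \left(- \frac{1}{2} + L\right) \left(-5 + L\right) = 7 - \left(-5 + L\right) \left(- \frac{1}{2} + L\right)$)
$V{\left(-53 \right)} + \left(s{\left(2 \right)} \left(-4\right) + 10\right) = \left(112 - 53\right) + \left(\left(\frac{9}{2} - 2^{2} + \frac{11}{2} \cdot 2\right) \left(-4\right) + 10\right) = 59 + \left(\left(\frac{9}{2} - 4 + 11\right) \left(-4\right) + 10\right) = 59 + \left(\frac{23}{2} \left(-4\right) + 10\right) = 59 + \left(-46 + 10\right) = 59 - 36 = 23$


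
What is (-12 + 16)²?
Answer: 16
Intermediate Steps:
(-12 + 16)² = 4² = 16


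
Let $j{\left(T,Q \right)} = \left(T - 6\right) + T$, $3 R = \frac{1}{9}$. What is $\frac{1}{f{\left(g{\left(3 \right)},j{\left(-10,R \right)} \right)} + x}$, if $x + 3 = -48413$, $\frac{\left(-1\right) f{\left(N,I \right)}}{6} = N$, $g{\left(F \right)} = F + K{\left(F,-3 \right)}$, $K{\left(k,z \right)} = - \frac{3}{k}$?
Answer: $- \frac{1}{48428} \approx -2.0649 \cdot 10^{-5}$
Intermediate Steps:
$g{\left(F \right)} = F - \frac{3}{F}$
$R = \frac{1}{27}$ ($R = \frac{1}{3 \cdot 9} = \frac{1}{3} \cdot \frac{1}{9} = \frac{1}{27} \approx 0.037037$)
$j{\left(T,Q \right)} = -6 + 2 T$ ($j{\left(T,Q \right)} = \left(-6 + T\right) + T = -6 + 2 T$)
$f{\left(N,I \right)} = - 6 N$
$x = -48416$ ($x = -3 - 48413 = -48416$)
$\frac{1}{f{\left(g{\left(3 \right)},j{\left(-10,R \right)} \right)} + x} = \frac{1}{- 6 \left(3 - \frac{3}{3}\right) - 48416} = \frac{1}{- 6 \left(3 - 1\right) - 48416} = \frac{1}{\left(-6\right) 2 - 48416} = \frac{1}{-12 - 48416} = \frac{1}{-48428} = - \frac{1}{48428}$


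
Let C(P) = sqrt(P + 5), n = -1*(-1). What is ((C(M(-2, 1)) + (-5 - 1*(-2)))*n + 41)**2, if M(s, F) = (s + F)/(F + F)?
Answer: 2897/2 + 114*sqrt(2) ≈ 1609.7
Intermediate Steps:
n = 1
M(s, F) = (F + s)/(2*F) (M(s, F) = (F + s)/((2*F)) = (F + s)*(1/(2*F)) = (F + s)/(2*F))
C(P) = sqrt(5 + P)
((C(M(-2, 1)) + (-5 - 1*(-2)))*n + 41)**2 = ((sqrt(5 + (1/2)*(1 - 2)/1) + (-5 - 1*(-2)))*1 + 41)**2 = ((sqrt(5 + (1/2)*1*(-1)) + (-5 + 2))*1 + 41)**2 = ((sqrt(5 - 1/2) - 3)*1 + 41)**2 = ((sqrt(9/2) - 3)*1 + 41)**2 = ((3*sqrt(2)/2 - 3)*1 + 41)**2 = ((-3 + 3*sqrt(2)/2)*1 + 41)**2 = ((-3 + 3*sqrt(2)/2) + 41)**2 = (38 + 3*sqrt(2)/2)**2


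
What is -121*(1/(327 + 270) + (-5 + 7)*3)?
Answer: -433543/597 ≈ -726.20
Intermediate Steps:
-121*(1/(327 + 270) + (-5 + 7)*3) = -121*(1/597 + 2*3) = -121*(1/597 + 6) = -121*3583/597 = -433543/597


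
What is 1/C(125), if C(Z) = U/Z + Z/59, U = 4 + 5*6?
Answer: 7375/17631 ≈ 0.41830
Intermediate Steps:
U = 34 (U = 4 + 30 = 34)
C(Z) = 34/Z + Z/59
1/C(125) = 1/(34/125 + (1/59)*125) = 1/(34*(1/125) + 125/59) = 1/(34/125 + 125/59) = 1/(17631/7375) = 7375/17631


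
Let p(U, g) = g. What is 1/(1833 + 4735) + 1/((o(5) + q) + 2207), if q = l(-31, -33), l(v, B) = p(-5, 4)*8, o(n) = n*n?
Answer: 138/232343 ≈ 0.00059395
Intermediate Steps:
o(n) = n**2
l(v, B) = 32 (l(v, B) = 4*8 = 32)
q = 32
1/(1833 + 4735) + 1/((o(5) + q) + 2207) = 1/(1833 + 4735) + 1/((5**2 + 32) + 2207) = 1/6568 + 1/((25 + 32) + 2207) = 1/6568 + 1/(57 + 2207) = 1/6568 + 1/2264 = 138/232343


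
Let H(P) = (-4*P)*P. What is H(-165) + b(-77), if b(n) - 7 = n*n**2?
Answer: -565426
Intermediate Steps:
b(n) = 7 + n**3 (b(n) = 7 + n*n**2 = 7 + n**3)
H(P) = -4*P**2
H(-165) + b(-77) = -4*(-165)**2 + (7 + (-77)**3) = -4*27225 + (7 - 456533) = -108900 - 456526 = -565426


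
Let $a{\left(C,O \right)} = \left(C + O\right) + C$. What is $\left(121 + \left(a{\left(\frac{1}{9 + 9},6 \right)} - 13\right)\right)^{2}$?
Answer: $\frac{1054729}{81} \approx 13021.0$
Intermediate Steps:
$a{\left(C,O \right)} = O + 2 C$
$\left(121 + \left(a{\left(\frac{1}{9 + 9},6 \right)} - 13\right)\right)^{2} = \left(121 + \left(\left(6 + \frac{2}{9 + 9}\right) - 13\right)\right)^{2} = \left(121 - \left(7 - \frac{1}{9}\right)\right)^{2} = \left(121 + \left(\left(6 + 2 \cdot \frac{1}{18}\right) - 13\right)\right)^{2} = \left(121 + \left(\left(6 + \frac{1}{9}\right) - 13\right)\right)^{2} = \left(121 + \left(\frac{55}{9} - 13\right)\right)^{2} = \left(121 - \frac{62}{9}\right)^{2} = \left(\frac{1027}{9}\right)^{2} = \frac{1054729}{81}$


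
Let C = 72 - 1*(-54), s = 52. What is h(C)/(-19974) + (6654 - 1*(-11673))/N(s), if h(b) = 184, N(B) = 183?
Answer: 61004971/609207 ≈ 100.14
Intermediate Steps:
C = 126 (C = 72 + 54 = 126)
h(C)/(-19974) + (6654 - 1*(-11673))/N(s) = 184/(-19974) + (6654 - 1*(-11673))/183 = 184*(-1/19974) + (6654 + 11673)*(1/183) = -92/9987 + 18327*(1/183) = -92/9987 + 6109/61 = 61004971/609207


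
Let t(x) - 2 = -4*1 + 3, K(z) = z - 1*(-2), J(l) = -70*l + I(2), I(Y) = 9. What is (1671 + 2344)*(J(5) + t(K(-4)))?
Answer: -1365100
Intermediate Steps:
J(l) = 9 - 70*l (J(l) = -70*l + 9 = 9 - 70*l)
K(z) = 2 + z (K(z) = z + 2 = 2 + z)
t(x) = 1 (t(x) = 2 + (-4*1 + 3) = 2 + (-4 + 3) = 2 - 1 = 1)
(1671 + 2344)*(J(5) + t(K(-4))) = (1671 + 2344)*((9 - 70*5) + 1) = 4015*((9 - 350) + 1) = 4015*(-341 + 1) = 4015*(-340) = -1365100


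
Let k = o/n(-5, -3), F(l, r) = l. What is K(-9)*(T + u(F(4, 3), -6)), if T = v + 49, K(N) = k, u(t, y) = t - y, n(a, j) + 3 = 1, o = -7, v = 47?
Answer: 371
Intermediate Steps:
n(a, j) = -2 (n(a, j) = -3 + 1 = -2)
k = 7/2 (k = -7/(-2) = -7*(-½) = 7/2 ≈ 3.5000)
K(N) = 7/2
T = 96 (T = 47 + 49 = 96)
K(-9)*(T + u(F(4, 3), -6)) = 7*(96 + (4 - 1*(-6)))/2 = 7*(96 + (4 + 6))/2 = 7*(96 + 10)/2 = (7/2)*106 = 371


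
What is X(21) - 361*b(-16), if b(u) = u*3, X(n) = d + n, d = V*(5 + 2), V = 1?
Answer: 17356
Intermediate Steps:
d = 7 (d = 1*(5 + 2) = 1*7 = 7)
X(n) = 7 + n
b(u) = 3*u
X(21) - 361*b(-16) = (7 + 21) - 1083*(-16) = 28 - 361*(-48) = 28 + 17328 = 17356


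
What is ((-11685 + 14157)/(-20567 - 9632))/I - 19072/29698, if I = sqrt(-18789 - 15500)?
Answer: -9536/14849 + 2472*I*sqrt(34289)/1035493511 ≈ -0.6422 + 0.00044206*I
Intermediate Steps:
I = I*sqrt(34289) (I = sqrt(-34289) = I*sqrt(34289) ≈ 185.17*I)
((-11685 + 14157)/(-20567 - 9632))/I - 19072/29698 = ((-11685 + 14157)/(-20567 - 9632))/((I*sqrt(34289))) - 19072/29698 = (2472/(-30199))*(-I*sqrt(34289)/34289) - 19072*1/29698 = (2472*(-1/30199))*(-I*sqrt(34289)/34289) - 9536/14849 = -(-2472)*I*sqrt(34289)/1035493511 - 9536/14849 = 2472*I*sqrt(34289)/1035493511 - 9536/14849 = -9536/14849 + 2472*I*sqrt(34289)/1035493511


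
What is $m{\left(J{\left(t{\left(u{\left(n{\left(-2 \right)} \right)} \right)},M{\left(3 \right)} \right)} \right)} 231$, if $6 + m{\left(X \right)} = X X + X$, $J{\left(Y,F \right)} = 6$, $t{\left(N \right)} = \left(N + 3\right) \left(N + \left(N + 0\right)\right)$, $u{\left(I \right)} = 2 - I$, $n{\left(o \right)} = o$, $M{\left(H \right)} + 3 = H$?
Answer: $8316$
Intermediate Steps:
$M{\left(H \right)} = -3 + H$
$t{\left(N \right)} = 2 N \left(3 + N\right)$ ($t{\left(N \right)} = \left(3 + N\right) \left(N + N\right) = \left(3 + N\right) 2 N = 2 N \left(3 + N\right)$)
$m{\left(X \right)} = -6 + X + X^{2}$ ($m{\left(X \right)} = -6 + \left(X X + X\right) = -6 + \left(X^{2} + X\right) = -6 + \left(X + X^{2}\right) = -6 + X + X^{2}$)
$m{\left(J{\left(t{\left(u{\left(n{\left(-2 \right)} \right)} \right)},M{\left(3 \right)} \right)} \right)} 231 = \left(-6 + 6 + 6^{2}\right) 231 = \left(-6 + 6 + 36\right) 231 = 36 \cdot 231 = 8316$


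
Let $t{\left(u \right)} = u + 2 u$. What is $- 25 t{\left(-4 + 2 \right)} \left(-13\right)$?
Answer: $-1950$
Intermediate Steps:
$t{\left(u \right)} = 3 u$
$- 25 t{\left(-4 + 2 \right)} \left(-13\right) = - 25 \cdot 3 \left(-4 + 2\right) \left(-13\right) = - 25 \cdot 3 \left(-2\right) \left(-13\right) = \left(-25\right) \left(-6\right) \left(-13\right) = 150 \left(-13\right) = -1950$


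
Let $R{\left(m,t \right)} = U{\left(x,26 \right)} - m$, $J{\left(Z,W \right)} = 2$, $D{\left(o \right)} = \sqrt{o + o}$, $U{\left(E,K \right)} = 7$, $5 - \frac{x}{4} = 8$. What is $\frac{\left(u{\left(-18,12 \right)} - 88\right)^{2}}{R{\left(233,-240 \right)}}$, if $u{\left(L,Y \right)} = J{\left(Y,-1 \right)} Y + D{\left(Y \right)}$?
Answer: $- \frac{2060}{113} + \frac{128 \sqrt{6}}{113} \approx -15.455$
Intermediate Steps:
$x = -12$ ($x = 20 - 32 = -12$)
$D{\left(o \right)} = \sqrt{2} \sqrt{o}$ ($D{\left(o \right)} = \sqrt{2 o} = \sqrt{2} \sqrt{o}$)
$R{\left(m,t \right)} = 7 - m$
$u{\left(L,Y \right)} = 2 Y + \sqrt{2} \sqrt{Y}$
$\frac{\left(u{\left(-18,12 \right)} - 88\right)^{2}}{R{\left(233,-240 \right)}} = \frac{\left(\left(2 \cdot 12 + \sqrt{2} \sqrt{12}\right) - 88\right)^{2}}{7 - 233} = \frac{\left(\left(24 + \sqrt{2} \cdot 2 \sqrt{3}\right) - 88\right)^{2}}{7 - 233} = \frac{\left(\left(24 + 2 \sqrt{6}\right) - 88\right)^{2}}{-226} = \left(-64 + 2 \sqrt{6}\right)^{2} \left(- \frac{1}{226}\right) = - \frac{\left(-64 + 2 \sqrt{6}\right)^{2}}{226}$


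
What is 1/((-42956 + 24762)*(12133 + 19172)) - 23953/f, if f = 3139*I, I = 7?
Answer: -13642746632983/12515011534410 ≈ -1.0901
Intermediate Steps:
f = 21973 (f = 3139*7 = 21973)
1/((-42956 + 24762)*(12133 + 19172)) - 23953/f = 1/((-42956 + 24762)*(12133 + 19172)) - 23953/21973 = 1/(-18194*31305) - 23953*1/21973 = -1/18194*1/31305 - 23953/21973 = -1/569563170 - 23953/21973 = -13642746632983/12515011534410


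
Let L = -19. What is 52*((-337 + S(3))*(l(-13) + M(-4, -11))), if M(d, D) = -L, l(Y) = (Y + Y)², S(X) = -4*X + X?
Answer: -12504440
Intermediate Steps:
S(X) = -3*X
l(Y) = 4*Y² (l(Y) = (2*Y)² = 4*Y²)
M(d, D) = 19 (M(d, D) = -1*(-19) = 19)
52*((-337 + S(3))*(l(-13) + M(-4, -11))) = 52*((-337 - 3*3)*(4*(-13)² + 19)) = 52*((-337 - 9)*(4*169 + 19)) = 52*(-346*(676 + 19)) = 52*(-346*695) = 52*(-240470) = -12504440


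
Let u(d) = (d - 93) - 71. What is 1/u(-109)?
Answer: -1/273 ≈ -0.0036630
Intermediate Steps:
u(d) = -164 + d (u(d) = (-93 + d) - 71 = -164 + d)
1/u(-109) = 1/(-164 - 109) = 1/(-273) = -1/273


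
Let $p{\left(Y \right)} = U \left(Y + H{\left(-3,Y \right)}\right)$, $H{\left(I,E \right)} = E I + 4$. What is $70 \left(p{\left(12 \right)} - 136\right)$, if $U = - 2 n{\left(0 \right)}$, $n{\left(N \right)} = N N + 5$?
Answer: $4480$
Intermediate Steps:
$n{\left(N \right)} = 5 + N^{2}$ ($n{\left(N \right)} = N^{2} + 5 = 5 + N^{2}$)
$H{\left(I,E \right)} = 4 + E I$
$U = -10$ ($U = - 2 \left(5 + 0^{2}\right) = - 2 \left(5 + 0\right) = \left(-2\right) 5 = -10$)
$p{\left(Y \right)} = -40 + 20 Y$ ($p{\left(Y \right)} = - 10 \left(Y + \left(4 + Y \left(-3\right)\right)\right) = - 10 \left(Y - \left(-4 + 3 Y\right)\right) = - 10 \left(4 - 2 Y\right) = -40 + 20 Y$)
$70 \left(p{\left(12 \right)} - 136\right) = 70 \left(\left(-40 + 20 \cdot 12\right) - 136\right) = 70 \left(\left(-40 + 240\right) - 136\right) = 70 \left(200 - 136\right) = 70 \cdot 64 = 4480$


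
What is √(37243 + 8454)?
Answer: √45697 ≈ 213.77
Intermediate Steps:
√(37243 + 8454) = √45697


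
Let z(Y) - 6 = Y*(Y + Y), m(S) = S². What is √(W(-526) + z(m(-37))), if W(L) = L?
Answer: √3747802 ≈ 1935.9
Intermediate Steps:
z(Y) = 6 + 2*Y² (z(Y) = 6 + Y*(Y + Y) = 6 + Y*(2*Y) = 6 + 2*Y²)
√(W(-526) + z(m(-37))) = √(-526 + (6 + 2*((-37)²)²)) = √(-526 + (6 + 2*1369²)) = √(-526 + (6 + 2*1874161)) = √(-526 + (6 + 3748322)) = √(-526 + 3748328) = √3747802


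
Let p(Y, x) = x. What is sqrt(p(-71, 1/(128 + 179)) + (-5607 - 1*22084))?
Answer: 4*I*sqrt(163115547)/307 ≈ 166.41*I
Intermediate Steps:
sqrt(p(-71, 1/(128 + 179)) + (-5607 - 1*22084)) = sqrt(1/(128 + 179) + (-5607 - 1*22084)) = sqrt(1/307 + (-5607 - 22084)) = sqrt(1/307 - 27691) = sqrt(-8501136/307) = 4*I*sqrt(163115547)/307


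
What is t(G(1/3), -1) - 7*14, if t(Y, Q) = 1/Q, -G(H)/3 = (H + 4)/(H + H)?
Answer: -99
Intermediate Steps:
G(H) = -3*(4 + H)/(2*H) (G(H) = -3*(H + 4)/(H + H) = -3*(4 + H)/(2*H))
t(G(1/3), -1) - 7*14 = 1/(-1) - 7*14 = -1 - 98 = -99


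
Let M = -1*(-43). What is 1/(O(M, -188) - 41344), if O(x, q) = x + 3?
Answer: -1/41298 ≈ -2.4214e-5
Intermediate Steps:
M = 43
O(x, q) = 3 + x
1/(O(M, -188) - 41344) = 1/((3 + 43) - 41344) = 1/(46 - 41344) = 1/(-41298) = -1/41298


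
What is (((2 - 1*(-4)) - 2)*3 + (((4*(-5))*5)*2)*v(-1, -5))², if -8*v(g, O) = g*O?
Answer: 18769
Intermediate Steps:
v(g, O) = -O*g/8 (v(g, O) = -g*O/8 = -O*g/8)
(((2 - 1*(-4)) - 2)*3 + (((4*(-5))*5)*2)*v(-1, -5))² = (((2 - 1*(-4)) - 2)*3 + (((4*(-5))*5)*2)*(-⅛*(-5)*(-1)))² = (((2 + 4) - 2)*3 + (-20*5*2)*(-5/8))² = ((6 - 2)*3 - 100*2*(-5/8))² = (4*3 - 200*(-5/8))² = (12 + 125)² = 137² = 18769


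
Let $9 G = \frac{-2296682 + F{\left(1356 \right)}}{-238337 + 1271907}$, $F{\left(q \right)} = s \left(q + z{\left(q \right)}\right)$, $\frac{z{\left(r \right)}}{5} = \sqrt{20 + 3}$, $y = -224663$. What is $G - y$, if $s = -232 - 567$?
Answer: $\frac{1044920526032}{4651065} - \frac{799 \sqrt{23}}{1860426} \approx 2.2466 \cdot 10^{5}$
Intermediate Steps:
$z{\left(r \right)} = 5 \sqrt{23}$ ($z{\left(r \right)} = 5 \sqrt{20 + 3} = 5 \sqrt{23}$)
$s = -799$
$F{\left(q \right)} = - 3995 \sqrt{23} - 799 q$ ($F{\left(q \right)} = - 799 \left(q + 5 \sqrt{23}\right) = - 3995 \sqrt{23} - 799 q$)
$G = - \frac{1690063}{4651065} - \frac{799 \sqrt{23}}{1860426}$ ($G = \frac{\left(-2296682 - \left(1083444 + 3995 \sqrt{23}\right)\right) \frac{1}{-238337 + 1271907}}{9} = \frac{\left(-2296682 - \left(1083444 + 3995 \sqrt{23}\right)\right) \frac{1}{1033570}}{9} = \frac{\left(-3380126 - 3995 \sqrt{23}\right) \frac{1}{1033570}}{9} = \frac{- \frac{1690063}{516785} - \frac{799 \sqrt{23}}{206714}}{9} = - \frac{1690063}{4651065} - \frac{799 \sqrt{23}}{1860426} \approx -0.36543$)
$G - y = \left(- \frac{1690063}{4651065} - \frac{799 \sqrt{23}}{1860426}\right) - -224663 = \left(- \frac{1690063}{4651065} - \frac{799 \sqrt{23}}{1860426}\right) + 224663 = \frac{1044920526032}{4651065} - \frac{799 \sqrt{23}}{1860426}$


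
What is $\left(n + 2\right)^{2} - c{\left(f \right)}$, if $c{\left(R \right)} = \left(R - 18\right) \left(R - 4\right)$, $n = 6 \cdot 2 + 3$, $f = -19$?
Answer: $-562$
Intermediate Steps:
$n = 15$ ($n = 12 + 3 = 15$)
$c{\left(R \right)} = \left(-18 + R\right) \left(-4 + R\right)$
$\left(n + 2\right)^{2} - c{\left(f \right)} = \left(15 + 2\right)^{2} - \left(72 + \left(-19\right)^{2} - -418\right) = 17^{2} - \left(72 + 361 + 418\right) = 289 - 851 = -562$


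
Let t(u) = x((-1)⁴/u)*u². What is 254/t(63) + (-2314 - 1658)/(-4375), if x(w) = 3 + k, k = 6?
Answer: 20427866/22325625 ≈ 0.91500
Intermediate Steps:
x(w) = 9 (x(w) = 3 + 6 = 9)
t(u) = 9*u²
254/t(63) + (-2314 - 1658)/(-4375) = 254/((9*63²)) + (-2314 - 1658)/(-4375) = 254/((9*3969)) - 3972*(-1/4375) = 254/35721 + 3972/4375 = 20427866/22325625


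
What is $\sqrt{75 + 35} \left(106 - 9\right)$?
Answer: $97 \sqrt{110} \approx 1017.3$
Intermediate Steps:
$\sqrt{75 + 35} \left(106 - 9\right) = \sqrt{110} \cdot 97 = 97 \sqrt{110}$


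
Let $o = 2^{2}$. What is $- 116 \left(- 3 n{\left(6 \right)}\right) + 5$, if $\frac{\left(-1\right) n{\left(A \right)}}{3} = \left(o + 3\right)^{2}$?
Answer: $-51151$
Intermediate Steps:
$o = 4$
$n{\left(A \right)} = -147$ ($n{\left(A \right)} = - 3 \left(4 + 3\right)^{2} = - 3 \cdot 7^{2} = \left(-3\right) 49 = -147$)
$- 116 \left(- 3 n{\left(6 \right)}\right) + 5 = - 116 \left(\left(-3\right) \left(-147\right)\right) + 5 = \left(-116\right) 441 + 5 = -51156 + 5 = -51151$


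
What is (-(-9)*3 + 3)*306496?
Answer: 9194880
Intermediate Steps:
(-(-9)*3 + 3)*306496 = (-3*(-9) + 3)*306496 = (27 + 3)*306496 = 30*306496 = 9194880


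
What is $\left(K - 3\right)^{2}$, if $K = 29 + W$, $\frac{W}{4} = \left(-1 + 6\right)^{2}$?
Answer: $15876$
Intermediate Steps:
$W = 100$ ($W = 4 \left(-1 + 6\right)^{2} = 4 \cdot 5^{2} = 4 \cdot 25 = 100$)
$K = 129$ ($K = 29 + 100 = 129$)
$\left(K - 3\right)^{2} = \left(129 - 3\right)^{2} = 126^{2} = 15876$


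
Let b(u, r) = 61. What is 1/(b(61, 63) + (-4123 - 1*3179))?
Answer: -1/7241 ≈ -0.00013810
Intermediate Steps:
1/(b(61, 63) + (-4123 - 1*3179)) = 1/(61 + (-4123 - 1*3179)) = 1/(61 + (-4123 - 3179)) = 1/(61 - 7302) = 1/(-7241) = -1/7241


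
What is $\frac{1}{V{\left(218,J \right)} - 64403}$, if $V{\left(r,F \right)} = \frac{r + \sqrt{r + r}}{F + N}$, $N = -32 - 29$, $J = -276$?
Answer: $- \frac{7314257773}{471064874832405} + \frac{674 \sqrt{109}}{471064874832405} \approx -1.5527 \cdot 10^{-5}$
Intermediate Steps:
$N = -61$ ($N = -32 - 29 = -61$)
$V{\left(r,F \right)} = \frac{r + \sqrt{2} \sqrt{r}}{-61 + F}$ ($V{\left(r,F \right)} = \frac{r + \sqrt{r + r}}{F - 61} = \frac{r + \sqrt{2 r}}{-61 + F} = \frac{r + \sqrt{2} \sqrt{r}}{-61 + F}$)
$\frac{1}{V{\left(218,J \right)} - 64403} = \frac{1}{\frac{218 + \sqrt{2} \sqrt{218}}{-61 - 276} - 64403} = \frac{1}{\frac{218 + 2 \sqrt{109}}{-337} - 64403} = \frac{1}{- \frac{218 + 2 \sqrt{109}}{337} - 64403} = \frac{1}{\left(- \frac{218}{337} - \frac{2 \sqrt{109}}{337}\right) - 64403} = \frac{1}{- \frac{21704029}{337} - \frac{2 \sqrt{109}}{337}}$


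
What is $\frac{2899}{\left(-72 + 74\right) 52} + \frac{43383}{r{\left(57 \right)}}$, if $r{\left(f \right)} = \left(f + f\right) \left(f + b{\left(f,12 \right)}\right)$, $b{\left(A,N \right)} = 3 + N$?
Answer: $\frac{90727}{2736} \approx 33.16$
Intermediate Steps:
$r{\left(f \right)} = 2 f \left(15 + f\right)$ ($r{\left(f \right)} = \left(f + f\right) \left(f + \left(3 + 12\right)\right) = 2 f \left(f + 15\right) = 2 f \left(15 + f\right)$)
$\frac{2899}{\left(-72 + 74\right) 52} + \frac{43383}{r{\left(57 \right)}} = \frac{2899}{\left(-72 + 74\right) 52} + \frac{43383}{2 \cdot 57 \left(15 + 57\right)} = \frac{2899}{2 \cdot 52} + \frac{43383}{2 \cdot 57 \cdot 72} = \frac{2899}{104} + \frac{43383}{8208} = 2899 \cdot \frac{1}{104} + 43383 \cdot \frac{1}{8208} = \frac{223}{8} + \frac{14461}{2736} = \frac{90727}{2736}$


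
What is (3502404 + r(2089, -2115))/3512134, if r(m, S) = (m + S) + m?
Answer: 3504467/3512134 ≈ 0.99782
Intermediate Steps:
r(m, S) = S + 2*m (r(m, S) = (S + m) + m = S + 2*m)
(3502404 + r(2089, -2115))/3512134 = (3502404 + (-2115 + 2*2089))/3512134 = (3502404 + (-2115 + 4178))*(1/3512134) = (3502404 + 2063)*(1/3512134) = 3504467*(1/3512134) = 3504467/3512134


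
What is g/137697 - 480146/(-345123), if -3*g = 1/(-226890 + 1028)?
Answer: 4977596728909295/3577834899922374 ≈ 1.3912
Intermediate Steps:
g = 1/677586 (g = -1/(3*(-226890 + 1028)) = -⅓/(-225862) = -⅓*(-1/225862) = 1/677586 ≈ 1.4758e-6)
g/137697 - 480146/(-345123) = (1/677586)/137697 - 480146/(-345123) = (1/677586)*(1/137697) - 480146*(-1/345123) = 1/93301559442 + 480146/345123 = 4977596728909295/3577834899922374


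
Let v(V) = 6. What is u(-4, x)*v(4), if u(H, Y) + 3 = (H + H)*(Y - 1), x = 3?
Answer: -114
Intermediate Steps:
u(H, Y) = -3 + 2*H*(-1 + Y) (u(H, Y) = -3 + (H + H)*(Y - 1) = -3 + (2*H)*(-1 + Y) = -3 + 2*H*(-1 + Y))
u(-4, x)*v(4) = (-3 - 2*(-4) + 2*(-4)*3)*6 = (-3 + 8 - 24)*6 = -19*6 = -114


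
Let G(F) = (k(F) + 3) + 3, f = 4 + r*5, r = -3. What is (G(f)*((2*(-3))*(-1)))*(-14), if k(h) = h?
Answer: 420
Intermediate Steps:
f = -11 (f = 4 - 3*5 = 4 - 15 = -11)
G(F) = 6 + F (G(F) = (F + 3) + 3 = (3 + F) + 3 = 6 + F)
(G(f)*((2*(-3))*(-1)))*(-14) = ((6 - 11)*((2*(-3))*(-1)))*(-14) = -(-30)*(-1)*(-14) = -5*6*(-14) = -30*(-14) = 420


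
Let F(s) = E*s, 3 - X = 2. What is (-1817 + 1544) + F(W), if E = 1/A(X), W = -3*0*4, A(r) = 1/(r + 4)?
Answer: -273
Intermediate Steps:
X = 1 (X = 3 - 1*2 = 3 - 2 = 1)
A(r) = 1/(4 + r)
W = 0 (W = 0*4 = 0)
E = 5 (E = 1/(1/(4 + 1)) = 1/(1/5) = 5)
F(s) = 5*s
(-1817 + 1544) + F(W) = (-1817 + 1544) + 5*0 = -273 + 0 = -273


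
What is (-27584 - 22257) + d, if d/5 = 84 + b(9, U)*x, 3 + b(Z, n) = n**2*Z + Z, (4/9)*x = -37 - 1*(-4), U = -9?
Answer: -1289159/4 ≈ -3.2229e+5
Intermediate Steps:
x = -297/4 (x = 9*(-37 - 1*(-4))/4 = 9*(-37 + 4)/4 = (9/4)*(-33) = -297/4 ≈ -74.250)
b(Z, n) = -3 + Z + Z*n**2 (b(Z, n) = -3 + (n**2*Z + Z) = -3 + (Z*n**2 + Z) = -3 + (Z + Z*n**2) = -3 + Z + Z*n**2)
d = -1089795/4 (d = 5*(84 + (-3 + 9 + 9*(-9)**2)*(-297/4)) = 5*(84 + (-3 + 9 + 9*81)*(-297/4)) = 5*(84 + (-3 + 9 + 729)*(-297/4)) = 5*(84 + 735*(-297/4)) = 5*(84 - 218295/4) = 5*(-217959/4) = -1089795/4 ≈ -2.7245e+5)
(-27584 - 22257) + d = (-27584 - 22257) - 1089795/4 = -49841 - 1089795/4 = -1289159/4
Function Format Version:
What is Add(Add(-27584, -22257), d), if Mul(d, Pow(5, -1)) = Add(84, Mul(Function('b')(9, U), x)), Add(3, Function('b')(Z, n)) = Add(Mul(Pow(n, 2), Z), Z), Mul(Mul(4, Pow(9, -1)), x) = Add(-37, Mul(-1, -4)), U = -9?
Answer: Rational(-1289159, 4) ≈ -3.2229e+5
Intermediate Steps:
x = Rational(-297, 4) (x = Mul(Rational(9, 4), Add(-37, Mul(-1, -4))) = Mul(Rational(9, 4), Add(-37, 4)) = Mul(Rational(9, 4), -33) = Rational(-297, 4) ≈ -74.250)
Function('b')(Z, n) = Add(-3, Z, Mul(Z, Pow(n, 2))) (Function('b')(Z, n) = Add(-3, Add(Mul(Pow(n, 2), Z), Z)) = Add(-3, Add(Mul(Z, Pow(n, 2)), Z)) = Add(-3, Add(Z, Mul(Z, Pow(n, 2)))) = Add(-3, Z, Mul(Z, Pow(n, 2))))
d = Rational(-1089795, 4) (d = Mul(5, Add(84, Mul(Add(-3, 9, Mul(9, Pow(-9, 2))), Rational(-297, 4)))) = Mul(5, Add(84, Mul(Add(-3, 9, Mul(9, 81)), Rational(-297, 4)))) = Mul(5, Add(84, Mul(Add(-3, 9, 729), Rational(-297, 4)))) = Mul(5, Add(84, Mul(735, Rational(-297, 4)))) = Mul(5, Add(84, Rational(-218295, 4))) = Mul(5, Rational(-217959, 4)) = Rational(-1089795, 4) ≈ -2.7245e+5)
Add(Add(-27584, -22257), d) = Add(Add(-27584, -22257), Rational(-1089795, 4)) = Add(-49841, Rational(-1089795, 4)) = Rational(-1289159, 4)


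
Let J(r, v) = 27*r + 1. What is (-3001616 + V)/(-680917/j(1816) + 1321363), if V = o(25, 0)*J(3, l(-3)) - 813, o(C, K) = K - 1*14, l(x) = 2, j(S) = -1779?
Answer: -5343363483/2351385694 ≈ -2.2724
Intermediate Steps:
o(C, K) = -14 + K (o(C, K) = K - 14 = -14 + K)
J(r, v) = 1 + 27*r
V = -1961 (V = (-14 + 0)*(1 + 27*3) - 813 = -14*(1 + 81) - 813 = -14*82 - 813 = -1148 - 813 = -1961)
(-3001616 + V)/(-680917/j(1816) + 1321363) = (-3001616 - 1961)/(-680917/(-1779) + 1321363) = -3003577/(-680917*(-1/1779) + 1321363) = -3003577/(680917/1779 + 1321363) = -3003577/2351385694/1779 = -3003577*1779/2351385694 = -5343363483/2351385694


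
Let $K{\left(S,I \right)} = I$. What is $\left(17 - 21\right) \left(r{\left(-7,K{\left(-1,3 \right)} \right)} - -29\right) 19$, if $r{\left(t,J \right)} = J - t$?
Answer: $-2964$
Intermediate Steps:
$\left(17 - 21\right) \left(r{\left(-7,K{\left(-1,3 \right)} \right)} - -29\right) 19 = \left(17 - 21\right) \left(\left(3 - -7\right) - -29\right) 19 = \left(17 - 21\right) \left(\left(3 + 7\right) + 29\right) 19 = - 4 \left(10 + 29\right) 19 = \left(-4\right) 39 \cdot 19 = \left(-156\right) 19 = -2964$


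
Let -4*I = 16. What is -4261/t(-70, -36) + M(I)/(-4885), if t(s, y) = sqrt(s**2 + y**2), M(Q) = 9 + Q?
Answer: -1/977 - 4261*sqrt(1549)/3098 ≈ -54.133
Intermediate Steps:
I = -4 (I = -1/4*16 = -4)
-4261/t(-70, -36) + M(I)/(-4885) = -4261/sqrt((-70)**2 + (-36)**2) + (9 - 4)/(-4885) = -4261/sqrt(4900 + 1296) + 5*(-1/4885) = -4261*sqrt(1549)/3098 - 1/977 = -1/977 - 4261*sqrt(1549)/3098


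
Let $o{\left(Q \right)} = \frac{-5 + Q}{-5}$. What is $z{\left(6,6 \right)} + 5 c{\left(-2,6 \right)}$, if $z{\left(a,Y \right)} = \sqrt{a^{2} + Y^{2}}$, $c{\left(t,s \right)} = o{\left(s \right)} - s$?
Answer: $-31 + 6 \sqrt{2} \approx -22.515$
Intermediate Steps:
$o{\left(Q \right)} = 1 - \frac{Q}{5}$ ($o{\left(Q \right)} = \left(-5 + Q\right) \left(- \frac{1}{5}\right) = 1 - \frac{Q}{5}$)
$c{\left(t,s \right)} = 1 - \frac{6 s}{5}$ ($c{\left(t,s \right)} = \left(1 - \frac{s}{5}\right) - s = 1 - \frac{6 s}{5}$)
$z{\left(a,Y \right)} = \sqrt{Y^{2} + a^{2}}$
$z{\left(6,6 \right)} + 5 c{\left(-2,6 \right)} = \sqrt{6^{2} + 6^{2}} + 5 \left(1 - \frac{36}{5}\right) = \sqrt{36 + 36} + 5 \left(1 - \frac{36}{5}\right) = \sqrt{72} + 5 \left(- \frac{31}{5}\right) = 6 \sqrt{2} - 31 = -31 + 6 \sqrt{2}$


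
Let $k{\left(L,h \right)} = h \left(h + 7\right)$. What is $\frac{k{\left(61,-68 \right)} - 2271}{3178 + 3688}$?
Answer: $\frac{1877}{6866} \approx 0.27338$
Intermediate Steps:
$k{\left(L,h \right)} = h \left(7 + h\right)$
$\frac{k{\left(61,-68 \right)} - 2271}{3178 + 3688} = \frac{- 68 \left(7 - 68\right) - 2271}{3178 + 3688} = \frac{\left(-68\right) \left(-61\right) - 2271}{6866} = \left(4148 - 2271\right) \frac{1}{6866} = 1877 \cdot \frac{1}{6866} = \frac{1877}{6866}$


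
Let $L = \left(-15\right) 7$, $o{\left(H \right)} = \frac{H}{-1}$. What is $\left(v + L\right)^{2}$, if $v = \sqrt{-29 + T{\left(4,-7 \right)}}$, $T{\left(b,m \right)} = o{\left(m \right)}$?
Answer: $\left(105 - i \sqrt{22}\right)^{2} \approx 11003.0 - 984.99 i$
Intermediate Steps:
$o{\left(H \right)} = - H$ ($o{\left(H \right)} = H \left(-1\right) = - H$)
$T{\left(b,m \right)} = - m$
$L = -105$
$v = i \sqrt{22}$ ($v = \sqrt{-29 - -7} = \sqrt{-29 + 7} = \sqrt{-22} = i \sqrt{22} \approx 4.6904 i$)
$\left(v + L\right)^{2} = \left(i \sqrt{22} - 105\right)^{2} = \left(-105 + i \sqrt{22}\right)^{2}$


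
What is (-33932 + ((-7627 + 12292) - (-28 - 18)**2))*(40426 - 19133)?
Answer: -668238219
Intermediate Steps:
(-33932 + ((-7627 + 12292) - (-28 - 18)**2))*(40426 - 19133) = (-33932 + (4665 - 1*(-46)**2))*21293 = (-33932 + (4665 - 1*2116))*21293 = (-33932 + (4665 - 2116))*21293 = (-33932 + 2549)*21293 = -31383*21293 = -668238219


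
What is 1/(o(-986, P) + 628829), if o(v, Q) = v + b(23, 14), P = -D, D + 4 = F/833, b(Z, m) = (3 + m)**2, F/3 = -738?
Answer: 1/628132 ≈ 1.5920e-6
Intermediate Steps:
F = -2214 (F = 3*(-738) = -2214)
D = -5546/833 (D = -4 - 2214/833 = -5546/833 ≈ -6.6579)
P = 5546/833 (P = -1*(-5546/833) = 5546/833 ≈ 6.6579)
o(v, Q) = 289 + v (o(v, Q) = v + (3 + 14)**2 = v + 17**2 = v + 289 = 289 + v)
1/(o(-986, P) + 628829) = 1/((289 - 986) + 628829) = 1/(-697 + 628829) = 1/628132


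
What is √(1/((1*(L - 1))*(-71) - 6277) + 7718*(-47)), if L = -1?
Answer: I*√13653115571985/6135 ≈ 602.28*I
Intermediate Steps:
√(1/((1*(L - 1))*(-71) - 6277) + 7718*(-47)) = √(1/((1*(-1 - 1))*(-71) - 6277) + 7718*(-47)) = √(1/((1*(-2))*(-71) - 6277) - 362746) = √(1/(-2*(-71) - 6277) - 362746) = √(1/(142 - 6277) - 362746) = √(1/(-6135) - 362746) = √(-1/6135 - 362746) = √(-2225446711/6135) = I*√13653115571985/6135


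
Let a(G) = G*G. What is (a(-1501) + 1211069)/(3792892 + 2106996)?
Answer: 1732035/2949944 ≈ 0.58714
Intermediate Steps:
a(G) = G**2
(a(-1501) + 1211069)/(3792892 + 2106996) = ((-1501)**2 + 1211069)/(3792892 + 2106996) = (2253001 + 1211069)/5899888 = 3464070*(1/5899888) = 1732035/2949944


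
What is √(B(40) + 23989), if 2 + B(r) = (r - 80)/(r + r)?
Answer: √95946/2 ≈ 154.88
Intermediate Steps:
B(r) = -2 + (-80 + r)/(2*r) (B(r) = -2 + (r - 80)/(r + r) = -2 + (-80 + r)/((2*r)) = -2 + (-80 + r)*(1/(2*r)) = -2 + (-80 + r)/(2*r))
√(B(40) + 23989) = √((-3/2 - 40/40) + 23989) = √((-3/2 - 40*1/40) + 23989) = √((-3/2 - 1) + 23989) = √(-5/2 + 23989) = √(47973/2) = √95946/2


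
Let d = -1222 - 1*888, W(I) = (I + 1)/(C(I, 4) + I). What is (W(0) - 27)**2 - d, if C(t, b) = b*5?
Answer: 1134521/400 ≈ 2836.3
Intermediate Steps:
C(t, b) = 5*b
W(I) = (1 + I)/(20 + I) (W(I) = (I + 1)/(5*4 + I) = (1 + I)/(20 + I))
d = -2110 (d = -1222 - 888 = -2110)
(W(0) - 27)**2 - d = ((1 + 0)/(20 + 0) - 27)**2 - 1*(-2110) = (1/20 - 27)**2 + 2110 = (-539/20)**2 + 2110 = 290521/400 + 2110 = 1134521/400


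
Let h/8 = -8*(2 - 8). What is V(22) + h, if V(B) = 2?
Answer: 386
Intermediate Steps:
h = 384 (h = 8*(-8*(2 - 8)) = 8*(-8*(-6)) = 8*48 = 384)
V(22) + h = 2 + 384 = 386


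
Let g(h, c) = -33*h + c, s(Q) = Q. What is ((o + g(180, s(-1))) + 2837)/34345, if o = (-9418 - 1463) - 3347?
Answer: -17332/34345 ≈ -0.50464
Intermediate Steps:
o = -14228 (o = -10881 - 3347 = -14228)
g(h, c) = c - 33*h
((o + g(180, s(-1))) + 2837)/34345 = ((-14228 + (-1 - 33*180)) + 2837)/34345 = ((-14228 + (-1 - 5940)) + 2837)*(1/34345) = ((-14228 - 5941) + 2837)*(1/34345) = (-20169 + 2837)*(1/34345) = -17332*1/34345 = -17332/34345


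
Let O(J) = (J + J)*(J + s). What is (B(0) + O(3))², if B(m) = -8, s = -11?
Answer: 3136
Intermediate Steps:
O(J) = 2*J*(-11 + J) (O(J) = (J + J)*(J - 11) = (2*J)*(-11 + J) = 2*J*(-11 + J))
(B(0) + O(3))² = (-8 + 2*3*(-11 + 3))² = (-8 + 2*3*(-8))² = (-8 - 48)² = (-56)² = 3136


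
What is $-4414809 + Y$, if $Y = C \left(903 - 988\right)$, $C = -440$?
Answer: $-4377409$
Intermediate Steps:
$Y = 37400$ ($Y = - 440 \left(903 - 988\right) = \left(-440\right) \left(-85\right) = 37400$)
$-4414809 + Y = -4414809 + 37400 = -4377409$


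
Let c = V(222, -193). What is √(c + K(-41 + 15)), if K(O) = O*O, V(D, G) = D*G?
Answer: I*√42170 ≈ 205.35*I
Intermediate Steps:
K(O) = O²
c = -42846 (c = 222*(-193) = -42846)
√(c + K(-41 + 15)) = √(-42846 + (-41 + 15)²) = √(-42846 + (-26)²) = √(-42846 + 676) = √(-42170) = I*√42170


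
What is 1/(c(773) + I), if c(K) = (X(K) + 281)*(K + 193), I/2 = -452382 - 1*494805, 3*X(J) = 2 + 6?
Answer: -1/1620352 ≈ -6.1715e-7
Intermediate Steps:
X(J) = 8/3 (X(J) = (2 + 6)/3 = (⅓)*8 = 8/3)
I = -1894374 (I = 2*(-452382 - 1*494805) = 2*(-452382 - 494805) = 2*(-947187) = -1894374)
c(K) = 164243/3 + 851*K/3 (c(K) = (8/3 + 281)*(K + 193) = 851*(193 + K)/3 = 164243/3 + 851*K/3)
1/(c(773) + I) = 1/((164243/3 + (851/3)*773) - 1894374) = 1/((164243/3 + 657823/3) - 1894374) = 1/(274022 - 1894374) = 1/(-1620352) = -1/1620352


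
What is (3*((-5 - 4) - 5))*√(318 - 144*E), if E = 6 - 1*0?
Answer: -42*I*√546 ≈ -981.4*I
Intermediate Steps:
E = 6 (E = 6 + 0 = 6)
(3*((-5 - 4) - 5))*√(318 - 144*E) = (3*((-5 - 4) - 5))*√(318 - 144*6) = (3*(-9 - 5))*√(318 - 864) = (3*(-14))*√(-546) = -42*I*√546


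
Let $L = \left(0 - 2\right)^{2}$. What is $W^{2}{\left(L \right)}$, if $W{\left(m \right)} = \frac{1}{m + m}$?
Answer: $\frac{1}{64} \approx 0.015625$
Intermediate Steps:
$L = 4$ ($L = \left(-2\right)^{2} = 4$)
$W{\left(m \right)} = \frac{1}{2 m}$
$W^{2}{\left(L \right)} = \left(\frac{1}{2 \cdot 4}\right)^{2} = \left(\frac{1}{2} \cdot \frac{1}{4}\right)^{2} = \left(\frac{1}{8}\right)^{2} = \frac{1}{64}$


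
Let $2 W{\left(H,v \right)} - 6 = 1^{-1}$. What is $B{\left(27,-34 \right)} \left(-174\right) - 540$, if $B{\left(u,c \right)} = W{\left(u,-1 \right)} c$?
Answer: $20166$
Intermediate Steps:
$W{\left(H,v \right)} = \frac{7}{2}$ ($W{\left(H,v \right)} = 3 + \frac{1}{2 \cdot 1} = 3 + \frac{1}{2} \cdot 1 = 3 + \frac{1}{2} = \frac{7}{2}$)
$B{\left(u,c \right)} = \frac{7 c}{2}$
$B{\left(27,-34 \right)} \left(-174\right) - 540 = \frac{7}{2} \left(-34\right) \left(-174\right) - 540 = \left(-119\right) \left(-174\right) - 540 = 20706 - 540 = 20166$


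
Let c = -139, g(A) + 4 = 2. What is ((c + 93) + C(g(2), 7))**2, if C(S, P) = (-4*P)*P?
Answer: 58564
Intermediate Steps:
g(A) = -2 (g(A) = -4 + 2 = -2)
C(S, P) = -4*P**2
((c + 93) + C(g(2), 7))**2 = ((-139 + 93) - 4*7**2)**2 = (-46 - 4*49)**2 = (-46 - 196)**2 = (-242)**2 = 58564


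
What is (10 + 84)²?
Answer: 8836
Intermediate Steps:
(10 + 84)² = 94² = 8836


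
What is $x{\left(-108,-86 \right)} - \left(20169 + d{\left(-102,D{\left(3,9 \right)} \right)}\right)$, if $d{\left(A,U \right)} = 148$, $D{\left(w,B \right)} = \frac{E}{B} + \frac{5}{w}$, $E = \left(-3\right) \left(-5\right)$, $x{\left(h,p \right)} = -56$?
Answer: $-20373$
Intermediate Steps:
$E = 15$
$D{\left(w,B \right)} = \frac{5}{w} + \frac{15}{B}$ ($D{\left(w,B \right)} = \frac{15}{B} + \frac{5}{w} = \frac{5}{w} + \frac{15}{B}$)
$x{\left(-108,-86 \right)} - \left(20169 + d{\left(-102,D{\left(3,9 \right)} \right)}\right) = -56 - 20317 = -20373$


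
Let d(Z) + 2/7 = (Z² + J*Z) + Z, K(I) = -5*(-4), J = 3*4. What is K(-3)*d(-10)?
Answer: -4240/7 ≈ -605.71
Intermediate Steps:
J = 12
K(I) = 20
d(Z) = -2/7 + Z² + 13*Z (d(Z) = -2/7 + ((Z² + 12*Z) + Z) = -2/7 + (Z² + 13*Z) = -2/7 + Z² + 13*Z)
K(-3)*d(-10) = 20*(-2/7 + (-10)² + 13*(-10)) = 20*(-2/7 + 100 - 130) = 20*(-212/7) = -4240/7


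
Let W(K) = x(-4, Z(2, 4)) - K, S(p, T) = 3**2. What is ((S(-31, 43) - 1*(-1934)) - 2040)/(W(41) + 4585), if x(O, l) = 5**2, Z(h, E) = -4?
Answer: -97/4569 ≈ -0.021230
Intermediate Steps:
x(O, l) = 25
S(p, T) = 9
W(K) = 25 - K
((S(-31, 43) - 1*(-1934)) - 2040)/(W(41) + 4585) = ((9 - 1*(-1934)) - 2040)/((25 - 1*41) + 4585) = ((9 + 1934) - 2040)/((25 - 41) + 4585) = (1943 - 2040)/(-16 + 4585) = -97/4569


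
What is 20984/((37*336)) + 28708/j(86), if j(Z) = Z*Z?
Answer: 16002985/2873346 ≈ 5.5695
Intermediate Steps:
j(Z) = Z**2
20984/((37*336)) + 28708/j(86) = 20984/((37*336)) + 28708/(86**2) = 20984/12432 + 28708/7396 = 20984*(1/12432) + 28708*(1/7396) = 2623/1554 + 7177/1849 = 16002985/2873346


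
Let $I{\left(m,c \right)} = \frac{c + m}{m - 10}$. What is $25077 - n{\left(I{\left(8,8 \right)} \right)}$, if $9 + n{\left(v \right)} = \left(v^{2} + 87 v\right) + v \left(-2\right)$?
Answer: $25702$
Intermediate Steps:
$I{\left(m,c \right)} = \frac{c + m}{-10 + m}$
$n{\left(v \right)} = -9 + v^{2} + 85 v$ ($n{\left(v \right)} = -9 + \left(\left(v^{2} + 87 v\right) + v \left(-2\right)\right) = -9 - \left(- v^{2} - 85 v\right) = -9 + \left(v^{2} + 85 v\right) = -9 + v^{2} + 85 v$)
$25077 - n{\left(I{\left(8,8 \right)} \right)} = 25077 - \left(-9 + \left(\frac{8 + 8}{-10 + 8}\right)^{2} + 85 \frac{8 + 8}{-10 + 8}\right) = 25077 - \left(-9 + \left(\frac{1}{-2} \cdot 16\right)^{2} + 85 \frac{1}{-2} \cdot 16\right) = 25077 - \left(-9 + \left(\left(- \frac{1}{2}\right) 16\right)^{2} + 85 \left(\left(- \frac{1}{2}\right) 16\right)\right) = 25077 - \left(-9 + \left(-8\right)^{2} + 85 \left(-8\right)\right) = 25077 - \left(-9 + 64 - 680\right) = 25077 - -625 = 25077 + 625 = 25702$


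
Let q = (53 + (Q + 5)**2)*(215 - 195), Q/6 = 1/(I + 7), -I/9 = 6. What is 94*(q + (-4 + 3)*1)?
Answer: 6776302/47 ≈ 1.4418e+5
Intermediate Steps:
I = -54 (I = -9*6 = -54)
Q = -6/47 (Q = 6/(-54 + 7) = 6/(-47) = 6*(-1/47) = -6/47 ≈ -0.12766)
q = 3390360/2209 (q = (53 + (-6/47 + 5)**2)*(215 - 195) = (53 + (229/47)**2)*20 = (53 + 52441/2209)*20 = (169518/2209)*20 = 3390360/2209 ≈ 1534.8)
94*(q + (-4 + 3)*1) = 94*(3390360/2209 + (-4 + 3)*1) = 94*(3390360/2209 - 1*1) = 94*(3390360/2209 - 1) = 94*(3388151/2209) = 6776302/47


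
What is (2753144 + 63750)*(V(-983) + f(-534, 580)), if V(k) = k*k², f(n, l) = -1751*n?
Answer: -2673026922033382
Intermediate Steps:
V(k) = k³
(2753144 + 63750)*(V(-983) + f(-534, 580)) = (2753144 + 63750)*((-983)³ - 1751*(-534)) = 2816894*(-949862087 + 935034) = 2816894*(-948927053) = -2673026922033382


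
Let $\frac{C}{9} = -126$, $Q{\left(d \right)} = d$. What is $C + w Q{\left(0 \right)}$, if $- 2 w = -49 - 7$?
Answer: $-1134$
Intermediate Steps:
$w = 28$ ($w = - \frac{-49 - 7}{2} = \left(- \frac{1}{2}\right) \left(-56\right) = 28$)
$C = -1134$ ($C = 9 \left(-126\right) = -1134$)
$C + w Q{\left(0 \right)} = -1134 + 28 \cdot 0 = -1134 + 0 = -1134$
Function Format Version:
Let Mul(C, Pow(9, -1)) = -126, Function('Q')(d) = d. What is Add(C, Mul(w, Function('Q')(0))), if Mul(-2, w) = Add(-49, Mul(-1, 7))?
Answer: -1134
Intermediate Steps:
w = 28 (w = Mul(Rational(-1, 2), Add(-49, Mul(-1, 7))) = Mul(Rational(-1, 2), Add(-49, -7)) = Mul(Rational(-1, 2), -56) = 28)
C = -1134 (C = Mul(9, -126) = -1134)
Add(C, Mul(w, Function('Q')(0))) = Add(-1134, Mul(28, 0)) = Add(-1134, 0) = -1134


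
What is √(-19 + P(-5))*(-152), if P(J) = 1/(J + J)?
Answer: -76*I*√1910/5 ≈ -664.29*I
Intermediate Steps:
P(J) = 1/(2*J)
√(-19 + P(-5))*(-152) = √(-19 + (½)/(-5))*(-152) = √(-19 + (½)*(-⅕))*(-152) = √(-19 - ⅒)*(-152) = √(-191/10)*(-152) = (I*√1910/10)*(-152) = -76*I*√1910/5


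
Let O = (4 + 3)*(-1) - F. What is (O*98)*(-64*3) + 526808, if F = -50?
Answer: -282280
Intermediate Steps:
O = 43 (O = (4 + 3)*(-1) - 1*(-50) = 7*(-1) + 50 = -7 + 50 = 43)
(O*98)*(-64*3) + 526808 = (43*98)*(-64*3) + 526808 = 4214*(-16*12) + 526808 = 4214*(-192) + 526808 = -809088 + 526808 = -282280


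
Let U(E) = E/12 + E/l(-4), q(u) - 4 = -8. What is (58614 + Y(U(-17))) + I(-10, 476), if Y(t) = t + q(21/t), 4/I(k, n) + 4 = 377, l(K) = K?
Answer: 131175545/2238 ≈ 58613.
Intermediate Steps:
q(u) = -4 (q(u) = 4 - 8 = -4)
I(k, n) = 4/373 (I(k, n) = 4/(-4 + 377) = 4/373)
U(E) = -E/6 (U(E) = E/12 + E/(-4) = E*(1/12) + E*(-1/4) = E/12 - E/4 = -E/6)
Y(t) = -4 + t (Y(t) = t - 4 = -4 + t)
(58614 + Y(U(-17))) + I(-10, 476) = (58614 + (-4 - 1/6*(-17))) + 4/373 = (58614 + (-4 + 17/6)) + 4/373 = (58614 - 7/6) + 4/373 = 351677/6 + 4/373 = 131175545/2238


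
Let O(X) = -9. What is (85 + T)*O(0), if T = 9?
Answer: -846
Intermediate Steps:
(85 + T)*O(0) = (85 + 9)*(-9) = 94*(-9) = -846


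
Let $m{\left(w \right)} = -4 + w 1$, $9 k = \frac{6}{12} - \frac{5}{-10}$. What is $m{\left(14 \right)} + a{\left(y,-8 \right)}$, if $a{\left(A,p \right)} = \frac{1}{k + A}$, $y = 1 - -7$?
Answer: $\frac{739}{73} \approx 10.123$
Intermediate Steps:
$y = 8$ ($y = 1 + 7 = 8$)
$k = \frac{1}{9}$ ($k = \frac{\frac{6}{12} - \frac{5}{-10}}{9} = \frac{6 \cdot \frac{1}{12} - - \frac{1}{2}}{9} = \frac{\frac{1}{2} + \frac{1}{2}}{9} = \frac{1}{9} \cdot 1 = \frac{1}{9} \approx 0.11111$)
$m{\left(w \right)} = -4 + w$
$a{\left(A,p \right)} = \frac{1}{\frac{1}{9} + A}$
$m{\left(14 \right)} + a{\left(y,-8 \right)} = \left(-4 + 14\right) + \frac{9}{1 + 9 \cdot 8} = 10 + \frac{9}{1 + 72} = 10 + \frac{9}{73} = \frac{739}{73}$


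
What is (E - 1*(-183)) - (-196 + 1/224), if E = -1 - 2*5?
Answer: 82431/224 ≈ 368.00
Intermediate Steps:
E = -11 (E = -1 - 10 = -11)
(E - 1*(-183)) - (-196 + 1/224) = (-11 - 1*(-183)) - (-196 + 1/224) = (-11 + 183) - (-196 + 1/224) = 172 - 1*(-43903/224) = 172 + 43903/224 = 82431/224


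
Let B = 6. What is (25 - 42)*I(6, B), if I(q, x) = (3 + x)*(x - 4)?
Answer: -306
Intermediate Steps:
I(q, x) = (-4 + x)*(3 + x) (I(q, x) = (3 + x)*(-4 + x) = (-4 + x)*(3 + x))
(25 - 42)*I(6, B) = (25 - 42)*(-12 + 6**2 - 1*6) = -17*(-12 + 36 - 6) = -17*18 = -306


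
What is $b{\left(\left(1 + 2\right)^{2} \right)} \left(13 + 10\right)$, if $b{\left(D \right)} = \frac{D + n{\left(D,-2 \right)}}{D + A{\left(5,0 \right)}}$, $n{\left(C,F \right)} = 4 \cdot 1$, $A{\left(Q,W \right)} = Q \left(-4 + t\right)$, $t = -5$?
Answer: $- \frac{299}{36} \approx -8.3056$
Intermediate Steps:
$A{\left(Q,W \right)} = - 9 Q$ ($A{\left(Q,W \right)} = Q \left(-4 - 5\right) = Q \left(-9\right) = - 9 Q$)
$n{\left(C,F \right)} = 4$
$b{\left(D \right)} = \frac{4 + D}{-45 + D}$ ($b{\left(D \right)} = \frac{D + 4}{D - 45} = \frac{4 + D}{D - 45} = \frac{4 + D}{-45 + D}$)
$b{\left(\left(1 + 2\right)^{2} \right)} \left(13 + 10\right) = \frac{4 + \left(1 + 2\right)^{2}}{-45 + \left(1 + 2\right)^{2}} \left(13 + 10\right) = \frac{4 + 3^{2}}{-45 + 3^{2}} \cdot 23 = \frac{4 + 9}{-45 + 9} \cdot 23 = \frac{1}{-36} \cdot 13 \cdot 23 = \left(- \frac{1}{36}\right) 13 \cdot 23 = \left(- \frac{13}{36}\right) 23 = - \frac{299}{36}$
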